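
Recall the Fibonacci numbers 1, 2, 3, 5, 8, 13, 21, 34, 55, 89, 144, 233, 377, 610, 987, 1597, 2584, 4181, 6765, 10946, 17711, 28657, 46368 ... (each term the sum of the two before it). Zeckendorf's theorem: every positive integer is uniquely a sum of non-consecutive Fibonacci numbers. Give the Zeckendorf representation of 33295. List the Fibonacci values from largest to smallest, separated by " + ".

28657 + 4181 + 377 + 55 + 21 + 3 + 1

subtract 28657 from 33295: 4638 remains
subtract 4181 from 4638: 457 remains
subtract 377 from 457: 80 remains
subtract 55 from 80: 25 remains
subtract 21 from 25: 4 remains
subtract 3 from 4: 1 remains
subtract 1 from 1: 0 remains
So 33295 = 28657 + 4181 + 377 + 55 + 21 + 3 + 1, with no two terms consecutive in the sequence.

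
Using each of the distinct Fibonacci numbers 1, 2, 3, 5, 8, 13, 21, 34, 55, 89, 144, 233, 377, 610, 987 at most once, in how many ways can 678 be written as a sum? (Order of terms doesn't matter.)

18

Each representation comes from the Zeckendorf form by replacing some F_k with F_{k−1} + F_{k−2} where possible.
678 = 610+55+13 = 610+55+8+5 = 610+34+21+13 = 377+233+55+13 = 610+55+8+3+2 = … (13 more), for 18 in all.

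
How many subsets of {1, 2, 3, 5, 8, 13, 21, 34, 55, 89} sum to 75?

Starting from the Zeckendorf form and repeatedly splitting a term F_k into F_{k−1} + F_{k−2} (when neither is already used) reaches every representation.
75 = 55+13+5+2 = 34+21+13+5+2 — 2 representations.

2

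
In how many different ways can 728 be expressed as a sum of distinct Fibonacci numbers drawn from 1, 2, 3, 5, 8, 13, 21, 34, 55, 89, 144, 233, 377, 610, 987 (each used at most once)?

Each representation comes from the Zeckendorf form by replacing some F_k with F_{k−1} + F_{k−2} where possible.
728 = 610+89+21+8 = 610+89+21+5+3 = 610+55+34+21+8 = 377+233+89+21+8 = … (21 more), for 25 in all.

25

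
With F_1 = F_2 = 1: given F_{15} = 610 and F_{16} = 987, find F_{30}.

By the doubling identity F_{2k} = F_k(2F_{k+1} − F_k): F_{30} = 610·(2·987 − 610) = 610·1364 = 832040.

832040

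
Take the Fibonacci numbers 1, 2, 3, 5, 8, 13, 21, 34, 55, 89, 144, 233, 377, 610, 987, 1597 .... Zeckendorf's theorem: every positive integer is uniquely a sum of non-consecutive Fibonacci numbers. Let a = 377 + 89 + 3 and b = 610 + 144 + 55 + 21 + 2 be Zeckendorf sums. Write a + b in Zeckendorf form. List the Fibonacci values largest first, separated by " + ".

The two numbers are 469 and 832, so their sum is 1301.
1301: greatest Fibonacci not exceeding it is 987, leaving 314
314: greatest Fibonacci not exceeding it is 233, leaving 81
81: greatest Fibonacci not exceeding it is 55, leaving 26
26: greatest Fibonacci not exceeding it is 21, leaving 5
5: greatest Fibonacci not exceeding it is 5, leaving 0

987 + 233 + 55 + 21 + 5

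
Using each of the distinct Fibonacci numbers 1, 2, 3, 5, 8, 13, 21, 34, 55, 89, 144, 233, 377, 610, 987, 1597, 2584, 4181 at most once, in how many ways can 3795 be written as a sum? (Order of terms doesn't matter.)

14

Each representation comes from the Zeckendorf form by replacing some F_k with F_{k−1} + F_{k−2} where possible.
3795 = 2584+987+144+55+21+3+1 = 2584+987+144+55+13+8+3+1 = 2584+610+377+144+55+21+3+1 = 2584+987+144+34+21+13+8+3+1 = 2584+610+377+144+55+13+8+3+1 = … (9 more), for 14 in all.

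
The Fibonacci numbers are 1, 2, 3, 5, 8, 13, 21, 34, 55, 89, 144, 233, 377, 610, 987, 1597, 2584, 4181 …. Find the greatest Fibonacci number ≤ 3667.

2584

2584 ≤ 3667 < 4181, so the largest Fibonacci number not exceeding 3667 is 2584.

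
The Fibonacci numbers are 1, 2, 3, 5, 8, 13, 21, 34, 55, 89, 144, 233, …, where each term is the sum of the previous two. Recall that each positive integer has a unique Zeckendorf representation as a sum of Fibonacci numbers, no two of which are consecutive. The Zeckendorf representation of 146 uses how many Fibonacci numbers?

2

146: greatest Fibonacci not exceeding it is 144, leaving 2
2: greatest Fibonacci not exceeding it is 2, leaving 0
146 = 144 + 2, which has 2 terms.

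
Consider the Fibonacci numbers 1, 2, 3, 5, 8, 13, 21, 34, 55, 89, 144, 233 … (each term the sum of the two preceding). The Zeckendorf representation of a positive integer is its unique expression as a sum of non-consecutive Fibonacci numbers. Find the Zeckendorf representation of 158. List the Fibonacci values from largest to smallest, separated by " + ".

Greedily peel off the largest Fibonacci term at each step:
largest Fibonacci ≤ 158 is 144; 158 − 144 = 14
largest Fibonacci ≤ 14 is 13; 14 − 13 = 1
largest Fibonacci ≤ 1 is 1; 1 − 1 = 0
So 158 = 144 + 13 + 1, with no two terms consecutive in the sequence.

144 + 13 + 1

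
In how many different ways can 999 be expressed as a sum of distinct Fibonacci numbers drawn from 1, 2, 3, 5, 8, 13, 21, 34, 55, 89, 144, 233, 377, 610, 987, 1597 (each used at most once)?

999 = 987+8+3+1 = 610+377+8+3+1 = 610+233+144+8+3+1 = 610+233+89+55+8+3+1 = 610+233+89+34+21+8+3+1 — 5 representations.

5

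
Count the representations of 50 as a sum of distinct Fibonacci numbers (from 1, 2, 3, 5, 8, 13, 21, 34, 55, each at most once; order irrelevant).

6

Each representation comes from the Zeckendorf form by replacing some F_k with F_{k−1} + F_{k−2} where possible.
50 = 34+13+3 = 34+13+2+1 = 34+8+5+3 = 34+8+5+2+1 = … (2 more), for 6 in all.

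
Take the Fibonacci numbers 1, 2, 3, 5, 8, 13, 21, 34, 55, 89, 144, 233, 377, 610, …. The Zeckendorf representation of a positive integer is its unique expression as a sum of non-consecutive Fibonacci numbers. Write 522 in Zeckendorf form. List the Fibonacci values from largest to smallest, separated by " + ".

Greedily peel off the largest Fibonacci term at each step:
377 ≤ 522 < 610, so take 377; remainder 145
144 ≤ 145 < 233, so take 144; remainder 1
1 ≤ 1 < 2, so take 1; remainder 0
So 522 = 377 + 144 + 1, with no two terms consecutive in the sequence.

377 + 144 + 1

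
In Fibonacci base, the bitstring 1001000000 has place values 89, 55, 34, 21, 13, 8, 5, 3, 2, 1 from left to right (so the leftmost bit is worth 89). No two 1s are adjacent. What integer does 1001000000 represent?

110

Summing the place values of the 1 bits: 89 + 21 = 110.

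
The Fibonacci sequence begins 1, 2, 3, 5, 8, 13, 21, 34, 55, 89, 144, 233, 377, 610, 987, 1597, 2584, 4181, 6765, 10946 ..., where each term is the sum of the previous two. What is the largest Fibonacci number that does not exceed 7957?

6765 ≤ 7957 < 10946, so the largest Fibonacci number not exceeding 7957 is 6765.

6765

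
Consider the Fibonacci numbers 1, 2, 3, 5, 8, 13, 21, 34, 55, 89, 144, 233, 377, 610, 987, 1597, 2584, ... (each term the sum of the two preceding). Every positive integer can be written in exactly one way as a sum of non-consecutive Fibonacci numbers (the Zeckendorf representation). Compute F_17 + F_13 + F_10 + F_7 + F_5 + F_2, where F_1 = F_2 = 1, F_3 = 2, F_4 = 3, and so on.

1904

F_17 + F_13 + F_10 + F_7 + F_5 + F_2 = 1597 + 233 + 55 + 13 + 5 + 1 = 1904.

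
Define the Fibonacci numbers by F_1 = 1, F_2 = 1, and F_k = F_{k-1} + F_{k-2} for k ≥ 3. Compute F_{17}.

1597

Iterating the recurrence up to F_{9} = 34 and F_{8} = 21:
F_{10} = F_{9} + F_{8} = 34 + 21 = 55
F_{11} = F_{10} + F_{9} = 55 + 34 = 89
F_{12} = F_{11} + F_{10} = 89 + 55 = 144
F_{13} = F_{12} + F_{11} = 144 + 89 = 233
F_{14} = F_{13} + F_{12} = 233 + 144 = 377
F_{15} = F_{14} + F_{13} = 377 + 233 = 610
F_{16} = F_{15} + F_{14} = 610 + 377 = 987
F_{17} = F_{16} + F_{15} = 987 + 610 = 1597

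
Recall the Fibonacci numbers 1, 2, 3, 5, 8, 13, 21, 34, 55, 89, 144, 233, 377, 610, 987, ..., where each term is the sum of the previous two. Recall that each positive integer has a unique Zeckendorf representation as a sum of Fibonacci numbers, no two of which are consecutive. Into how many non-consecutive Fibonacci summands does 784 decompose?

5

610 ≤ 784 < 987, so take 610; remainder 174
144 ≤ 174 < 233, so take 144; remainder 30
21 ≤ 30 < 34, so take 21; remainder 9
8 ≤ 9 < 13, so take 8; remainder 1
1 ≤ 1 < 2, so take 1; remainder 0
784 = 610 + 144 + 21 + 8 + 1, which has 5 terms.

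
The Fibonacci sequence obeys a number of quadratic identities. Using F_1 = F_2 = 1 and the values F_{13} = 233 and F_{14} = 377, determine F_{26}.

By the doubling identity F_{2k} = F_k(2F_{k+1} − F_k): F_{26} = 233·(2·377 − 233) = 233·521 = 121393.

121393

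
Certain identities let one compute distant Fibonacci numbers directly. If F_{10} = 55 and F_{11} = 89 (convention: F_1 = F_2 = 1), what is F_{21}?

By F_{2k+1} = F_k² + F_{k+1}²: F_{21} = 55² + 89² = 3025 + 7921 = 10946.

10946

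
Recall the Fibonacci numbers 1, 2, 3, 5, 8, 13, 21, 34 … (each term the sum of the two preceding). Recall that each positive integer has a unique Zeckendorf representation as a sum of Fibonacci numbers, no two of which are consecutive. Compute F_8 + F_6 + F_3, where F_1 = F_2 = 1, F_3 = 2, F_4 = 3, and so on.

31

F_8 + F_6 + F_3 = 21 + 8 + 2 = 31.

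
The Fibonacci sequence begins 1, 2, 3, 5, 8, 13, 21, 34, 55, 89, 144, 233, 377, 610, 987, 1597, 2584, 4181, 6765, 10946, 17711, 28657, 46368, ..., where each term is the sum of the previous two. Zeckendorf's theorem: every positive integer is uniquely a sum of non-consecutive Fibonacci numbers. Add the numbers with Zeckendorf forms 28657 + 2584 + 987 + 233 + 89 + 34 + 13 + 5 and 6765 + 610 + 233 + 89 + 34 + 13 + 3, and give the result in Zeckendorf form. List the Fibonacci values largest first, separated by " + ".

28657 + 10946 + 610 + 89 + 34 + 13

The two numbers are 32602 and 7747, so their sum is 40349.
take 28657 (≤ 40349); 40349 − 28657 = 11692
take 10946 (≤ 11692); 11692 − 10946 = 746
take 610 (≤ 746); 746 − 610 = 136
take 89 (≤ 136); 136 − 89 = 47
take 34 (≤ 47); 47 − 34 = 13
take 13 (≤ 13); 13 − 13 = 0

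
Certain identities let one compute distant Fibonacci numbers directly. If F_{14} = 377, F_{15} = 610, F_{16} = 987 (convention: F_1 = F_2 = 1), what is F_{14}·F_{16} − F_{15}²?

377·987 − 610² = 372099 − 372100 = -1. (Cassini's identity: F_{k−1}F_{k+1} − F_k² = (−1)^k.)

-1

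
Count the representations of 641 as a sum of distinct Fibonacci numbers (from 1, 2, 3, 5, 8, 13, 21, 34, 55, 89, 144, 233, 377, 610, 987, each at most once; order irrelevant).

12

641 = 610+21+8+2 = 610+21+5+3+2 = 377+233+21+8+2 = … (9 more), for 12 in all.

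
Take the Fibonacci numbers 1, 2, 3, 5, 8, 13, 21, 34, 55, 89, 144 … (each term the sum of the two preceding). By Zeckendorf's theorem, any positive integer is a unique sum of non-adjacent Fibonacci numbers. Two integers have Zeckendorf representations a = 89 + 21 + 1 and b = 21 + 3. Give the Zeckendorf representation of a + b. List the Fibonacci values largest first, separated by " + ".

89 + 34 + 8 + 3 + 1

The two numbers are 111 and 24, so their sum is 135.
89 ≤ 135 < 144, so take 89; remainder 46
34 ≤ 46 < 55, so take 34; remainder 12
8 ≤ 12 < 13, so take 8; remainder 4
3 ≤ 4 < 5, so take 3; remainder 1
1 ≤ 1 < 2, so take 1; remainder 0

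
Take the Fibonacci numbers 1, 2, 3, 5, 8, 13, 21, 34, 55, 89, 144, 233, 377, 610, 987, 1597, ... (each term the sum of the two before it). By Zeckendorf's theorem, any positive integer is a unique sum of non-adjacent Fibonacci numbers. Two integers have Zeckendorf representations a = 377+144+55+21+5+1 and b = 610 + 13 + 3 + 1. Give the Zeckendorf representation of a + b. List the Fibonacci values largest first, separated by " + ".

987 + 233 + 8 + 2

The two numbers are 603 and 627, so their sum is 1230.
987 ≤ 1230 < 1597, so take 987; remainder 243
233 ≤ 243 < 377, so take 233; remainder 10
8 ≤ 10 < 13, so take 8; remainder 2
2 ≤ 2 < 3, so take 2; remainder 0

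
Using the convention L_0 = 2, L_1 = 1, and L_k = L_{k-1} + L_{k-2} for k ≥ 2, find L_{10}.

Iterating the recurrence up to L_{3} = 4 and L_{2} = 3:
L_{4} = L_{3} + L_{2} = 4 + 3 = 7
L_{5} = L_{4} + L_{3} = 7 + 4 = 11
L_{6} = L_{5} + L_{4} = 11 + 7 = 18
L_{7} = L_{6} + L_{5} = 18 + 11 = 29
L_{8} = L_{7} + L_{6} = 29 + 18 = 47
L_{9} = L_{8} + L_{7} = 47 + 29 = 76
L_{10} = L_{9} + L_{8} = 76 + 47 = 123

123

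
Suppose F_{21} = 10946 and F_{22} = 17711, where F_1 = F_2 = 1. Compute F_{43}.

433494437

By F_{2k+1} = F_k² + F_{k+1}²: F_{43} = 10946² + 17711² = 119814916 + 313679521 = 433494437.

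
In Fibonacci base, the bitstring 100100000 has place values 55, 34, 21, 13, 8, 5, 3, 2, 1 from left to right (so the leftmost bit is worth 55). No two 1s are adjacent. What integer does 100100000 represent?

Summing the place values of the 1 bits: 55 + 13 = 68.

68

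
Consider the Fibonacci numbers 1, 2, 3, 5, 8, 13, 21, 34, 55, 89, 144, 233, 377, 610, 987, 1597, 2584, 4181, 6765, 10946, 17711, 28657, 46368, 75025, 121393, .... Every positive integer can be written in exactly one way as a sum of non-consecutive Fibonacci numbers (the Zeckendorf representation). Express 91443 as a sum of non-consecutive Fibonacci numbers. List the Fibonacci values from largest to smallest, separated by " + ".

75025 + 10946 + 4181 + 987 + 233 + 55 + 13 + 3

Greedy algorithm:
subtract 75025 from 91443: 16418 remains
subtract 10946 from 16418: 5472 remains
subtract 4181 from 5472: 1291 remains
subtract 987 from 1291: 304 remains
subtract 233 from 304: 71 remains
subtract 55 from 71: 16 remains
subtract 13 from 16: 3 remains
subtract 3 from 3: 0 remains
So 91443 = 75025 + 10946 + 4181 + 987 + 233 + 55 + 13 + 3, with no two terms consecutive in the sequence.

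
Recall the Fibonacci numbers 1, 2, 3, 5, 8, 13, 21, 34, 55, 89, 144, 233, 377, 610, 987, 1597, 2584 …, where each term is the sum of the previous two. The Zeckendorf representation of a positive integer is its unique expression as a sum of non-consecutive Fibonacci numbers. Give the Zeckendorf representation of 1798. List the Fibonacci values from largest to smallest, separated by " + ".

1597 + 144 + 55 + 2

1798 − 1597 = 201
201 − 144 = 57
57 − 55 = 2
2 − 2 = 0
So 1798 = 1597 + 144 + 55 + 2, with no two terms consecutive in the sequence.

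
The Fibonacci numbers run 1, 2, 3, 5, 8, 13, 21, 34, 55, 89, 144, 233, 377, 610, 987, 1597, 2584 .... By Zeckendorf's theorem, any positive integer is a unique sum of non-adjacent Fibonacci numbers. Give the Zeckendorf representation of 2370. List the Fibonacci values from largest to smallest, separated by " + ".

1597 + 610 + 144 + 13 + 5 + 1

Repeatedly subtract the largest Fibonacci number that fits:
2370 − 1597 = 773
773 − 610 = 163
163 − 144 = 19
19 − 13 = 6
6 − 5 = 1
1 − 1 = 0
So 2370 = 1597 + 610 + 144 + 13 + 5 + 1, with no two terms consecutive in the sequence.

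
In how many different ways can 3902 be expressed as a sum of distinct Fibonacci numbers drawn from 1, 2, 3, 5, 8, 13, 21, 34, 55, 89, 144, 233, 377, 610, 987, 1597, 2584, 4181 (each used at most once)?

Each representation comes from the Zeckendorf form by replacing some F_k with F_{k−1} + F_{k−2} where possible.
3902 = 2584+987+233+89+8+1 = 2584+987+233+89+5+3+1 = 2584+987+233+55+34+8+1 = 2584+610+377+233+89+8+1 = … (26 more), for 30 in all.

30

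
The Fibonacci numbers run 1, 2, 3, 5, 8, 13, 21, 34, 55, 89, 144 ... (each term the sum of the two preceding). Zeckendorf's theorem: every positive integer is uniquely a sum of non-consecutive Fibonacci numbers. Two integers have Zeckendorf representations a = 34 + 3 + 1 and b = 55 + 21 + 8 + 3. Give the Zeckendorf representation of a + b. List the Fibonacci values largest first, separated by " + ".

The two numbers are 38 and 87, so their sum is 125.
Greedily peel off the largest Fibonacci term at each step:
take 89 (≤ 125); 125 − 89 = 36
take 34 (≤ 36); 36 − 34 = 2
take 2 (≤ 2); 2 − 2 = 0

89 + 34 + 2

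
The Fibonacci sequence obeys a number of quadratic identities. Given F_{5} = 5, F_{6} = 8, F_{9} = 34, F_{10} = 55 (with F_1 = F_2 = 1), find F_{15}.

By the addition formula F_{m+n} = F_m F_{n+1} + F_{m−1} F_n with m=10, n=5: F_{15} = 55·8 + 34·5 = 440 + 170 = 610.

610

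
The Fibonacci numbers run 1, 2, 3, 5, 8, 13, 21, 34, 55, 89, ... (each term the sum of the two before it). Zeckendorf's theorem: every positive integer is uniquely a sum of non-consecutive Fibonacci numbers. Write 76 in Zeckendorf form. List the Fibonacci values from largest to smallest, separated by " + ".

55 + 21

76: greatest Fibonacci not exceeding it is 55, leaving 21
21: greatest Fibonacci not exceeding it is 21, leaving 0
So 76 = 55 + 21, with no two terms consecutive in the sequence.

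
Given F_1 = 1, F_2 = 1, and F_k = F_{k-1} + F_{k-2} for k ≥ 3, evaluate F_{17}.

1597

Iterating the recurrence up to F_{12} = 144 and F_{11} = 89:
F_{13} = F_{12} + F_{11} = 144 + 89 = 233
F_{14} = F_{13} + F_{12} = 233 + 144 = 377
F_{15} = F_{14} + F_{13} = 377 + 233 = 610
F_{16} = F_{15} + F_{14} = 610 + 377 = 987
F_{17} = F_{16} + F_{15} = 987 + 610 = 1597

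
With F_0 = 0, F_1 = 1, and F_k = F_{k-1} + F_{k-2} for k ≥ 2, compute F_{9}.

Iterating the recurrence up to F_{4} = 3 and F_{3} = 2:
F_{5} = F_{4} + F_{3} = 3 + 2 = 5
F_{6} = F_{5} + F_{4} = 5 + 3 = 8
F_{7} = F_{6} + F_{5} = 8 + 5 = 13
F_{8} = F_{7} + F_{6} = 13 + 8 = 21
F_{9} = F_{8} + F_{7} = 21 + 13 = 34

34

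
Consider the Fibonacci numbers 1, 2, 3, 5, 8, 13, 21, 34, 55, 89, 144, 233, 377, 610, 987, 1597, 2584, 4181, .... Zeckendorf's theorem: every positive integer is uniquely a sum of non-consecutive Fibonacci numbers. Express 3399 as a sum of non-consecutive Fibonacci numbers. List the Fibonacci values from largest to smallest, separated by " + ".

Greedy algorithm:
2584 ≤ 3399 < 4181, so take 2584; remainder 815
610 ≤ 815 < 987, so take 610; remainder 205
144 ≤ 205 < 233, so take 144; remainder 61
55 ≤ 61 < 89, so take 55; remainder 6
5 ≤ 6 < 8, so take 5; remainder 1
1 ≤ 1 < 2, so take 1; remainder 0
So 3399 = 2584 + 610 + 144 + 55 + 5 + 1, with no two terms consecutive in the sequence.

2584 + 610 + 144 + 55 + 5 + 1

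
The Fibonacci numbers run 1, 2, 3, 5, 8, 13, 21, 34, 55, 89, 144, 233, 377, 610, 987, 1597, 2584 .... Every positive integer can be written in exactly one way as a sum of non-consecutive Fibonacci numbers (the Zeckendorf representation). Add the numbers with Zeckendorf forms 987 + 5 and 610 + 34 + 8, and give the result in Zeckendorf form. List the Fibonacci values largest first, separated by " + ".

1597 + 34 + 13

The two numbers are 992 and 652, so their sum is 1644.
Repeatedly subtract the largest Fibonacci number that fits:
1644 − 1597 = 47
47 − 34 = 13
13 − 13 = 0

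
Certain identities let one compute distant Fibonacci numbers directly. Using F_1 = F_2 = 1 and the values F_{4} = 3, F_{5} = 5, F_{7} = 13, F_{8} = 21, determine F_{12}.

144

By the addition formula F_{m+n} = F_m F_{n+1} + F_{m−1} F_n with m=8, n=4: F_{12} = 21·5 + 13·3 = 105 + 39 = 144.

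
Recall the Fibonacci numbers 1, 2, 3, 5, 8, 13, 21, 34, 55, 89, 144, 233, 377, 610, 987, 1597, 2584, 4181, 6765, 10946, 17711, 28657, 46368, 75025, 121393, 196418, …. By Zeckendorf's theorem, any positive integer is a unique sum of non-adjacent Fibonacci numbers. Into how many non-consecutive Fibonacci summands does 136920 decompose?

6

largest Fibonacci ≤ 136920 is 121393; 136920 − 121393 = 15527
largest Fibonacci ≤ 15527 is 10946; 15527 − 10946 = 4581
largest Fibonacci ≤ 4581 is 4181; 4581 − 4181 = 400
largest Fibonacci ≤ 400 is 377; 400 − 377 = 23
largest Fibonacci ≤ 23 is 21; 23 − 21 = 2
largest Fibonacci ≤ 2 is 2; 2 − 2 = 0
136920 = 121393 + 10946 + 4181 + 377 + 21 + 2, which has 6 terms.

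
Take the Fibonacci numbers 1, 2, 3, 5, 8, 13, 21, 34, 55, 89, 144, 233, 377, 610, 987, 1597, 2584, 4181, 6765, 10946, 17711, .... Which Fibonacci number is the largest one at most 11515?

10946

10946 ≤ 11515 < 17711, so the largest Fibonacci number not exceeding 11515 is 10946.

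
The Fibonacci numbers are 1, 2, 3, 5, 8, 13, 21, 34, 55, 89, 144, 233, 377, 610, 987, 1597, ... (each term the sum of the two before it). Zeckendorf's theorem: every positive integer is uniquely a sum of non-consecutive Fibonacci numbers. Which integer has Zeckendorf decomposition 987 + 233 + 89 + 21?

987 + 233 + 89 + 21 = 1330.

1330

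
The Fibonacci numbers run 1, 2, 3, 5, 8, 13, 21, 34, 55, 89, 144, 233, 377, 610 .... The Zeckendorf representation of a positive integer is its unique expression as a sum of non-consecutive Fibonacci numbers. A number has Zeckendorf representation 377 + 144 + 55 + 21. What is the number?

377 + 144 + 55 + 21 = 597.

597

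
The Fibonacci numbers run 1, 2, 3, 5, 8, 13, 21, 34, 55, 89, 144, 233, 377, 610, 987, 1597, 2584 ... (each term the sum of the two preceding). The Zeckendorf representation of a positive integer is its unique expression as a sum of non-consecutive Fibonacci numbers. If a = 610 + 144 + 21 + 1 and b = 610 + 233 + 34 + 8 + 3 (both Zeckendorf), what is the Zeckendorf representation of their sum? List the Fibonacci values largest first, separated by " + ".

1597 + 55 + 8 + 3 + 1

The two numbers are 776 and 888, so their sum is 1664.
Greedy algorithm:
take 1597 (≤ 1664); 1664 − 1597 = 67
take 55 (≤ 67); 67 − 55 = 12
take 8 (≤ 12); 12 − 8 = 4
take 3 (≤ 4); 4 − 3 = 1
take 1 (≤ 1); 1 − 1 = 0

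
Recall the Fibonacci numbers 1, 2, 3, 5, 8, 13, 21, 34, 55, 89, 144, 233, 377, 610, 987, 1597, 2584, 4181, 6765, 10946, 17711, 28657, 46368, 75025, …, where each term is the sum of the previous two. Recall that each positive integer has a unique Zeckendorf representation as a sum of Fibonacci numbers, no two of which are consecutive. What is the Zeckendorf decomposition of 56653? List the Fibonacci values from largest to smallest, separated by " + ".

46368 + 6765 + 2584 + 610 + 233 + 89 + 3 + 1

Greedily peel off the largest Fibonacci term at each step:
46368 ≤ 56653 < 75025, so take 46368; remainder 10285
6765 ≤ 10285 < 10946, so take 6765; remainder 3520
2584 ≤ 3520 < 4181, so take 2584; remainder 936
610 ≤ 936 < 987, so take 610; remainder 326
233 ≤ 326 < 377, so take 233; remainder 93
89 ≤ 93 < 144, so take 89; remainder 4
3 ≤ 4 < 5, so take 3; remainder 1
1 ≤ 1 < 2, so take 1; remainder 0
So 56653 = 46368 + 6765 + 2584 + 610 + 233 + 89 + 3 + 1, with no two terms consecutive in the sequence.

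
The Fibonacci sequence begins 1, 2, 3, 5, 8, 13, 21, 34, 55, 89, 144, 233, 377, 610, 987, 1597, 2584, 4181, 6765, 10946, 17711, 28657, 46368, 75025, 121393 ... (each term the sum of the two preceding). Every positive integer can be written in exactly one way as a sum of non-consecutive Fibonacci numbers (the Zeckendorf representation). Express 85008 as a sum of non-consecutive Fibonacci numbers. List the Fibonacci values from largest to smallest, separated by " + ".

largest Fibonacci ≤ 85008 is 75025; 85008 − 75025 = 9983
largest Fibonacci ≤ 9983 is 6765; 9983 − 6765 = 3218
largest Fibonacci ≤ 3218 is 2584; 3218 − 2584 = 634
largest Fibonacci ≤ 634 is 610; 634 − 610 = 24
largest Fibonacci ≤ 24 is 21; 24 − 21 = 3
largest Fibonacci ≤ 3 is 3; 3 − 3 = 0
So 85008 = 75025 + 6765 + 2584 + 610 + 21 + 3, with no two terms consecutive in the sequence.

75025 + 6765 + 2584 + 610 + 21 + 3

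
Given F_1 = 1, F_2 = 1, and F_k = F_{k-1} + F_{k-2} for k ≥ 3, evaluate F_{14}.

Iterating the recurrence up to F_{7} = 13 and F_{6} = 8:
F_{8} = F_{7} + F_{6} = 13 + 8 = 21
F_{9} = F_{8} + F_{7} = 21 + 13 = 34
F_{10} = F_{9} + F_{8} = 34 + 21 = 55
F_{11} = F_{10} + F_{9} = 55 + 34 = 89
F_{12} = F_{11} + F_{10} = 89 + 55 = 144
F_{13} = F_{12} + F_{11} = 144 + 89 = 233
F_{14} = F_{13} + F_{12} = 233 + 144 = 377

377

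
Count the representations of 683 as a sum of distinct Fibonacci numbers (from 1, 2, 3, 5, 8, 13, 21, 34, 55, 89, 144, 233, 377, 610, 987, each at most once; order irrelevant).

18

Each representation comes from the Zeckendorf form by replacing some F_k with F_{k−1} + F_{k−2} where possible.
683 = 610+55+13+5 = 610+55+13+3+2 = 610+34+21+13+5 = … (15 more), for 18 in all.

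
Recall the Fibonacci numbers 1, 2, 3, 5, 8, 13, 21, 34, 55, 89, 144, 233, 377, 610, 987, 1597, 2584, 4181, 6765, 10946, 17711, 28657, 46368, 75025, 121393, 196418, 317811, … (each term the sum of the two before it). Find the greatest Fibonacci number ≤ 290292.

196418

196418 ≤ 290292 < 317811, so the largest Fibonacci number not exceeding 290292 is 196418.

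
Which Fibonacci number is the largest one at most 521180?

514229 ≤ 521180 < 832040, so the largest Fibonacci number not exceeding 521180 is 514229.

514229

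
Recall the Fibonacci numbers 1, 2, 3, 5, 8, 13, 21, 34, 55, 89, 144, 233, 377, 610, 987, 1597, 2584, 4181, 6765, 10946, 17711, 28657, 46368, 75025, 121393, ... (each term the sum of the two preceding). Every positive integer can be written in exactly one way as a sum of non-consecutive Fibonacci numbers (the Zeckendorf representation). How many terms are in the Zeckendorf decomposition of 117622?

Greedy algorithm:
largest Fibonacci ≤ 117622 is 75025; 117622 − 75025 = 42597
largest Fibonacci ≤ 42597 is 28657; 42597 − 28657 = 13940
largest Fibonacci ≤ 13940 is 10946; 13940 − 10946 = 2994
largest Fibonacci ≤ 2994 is 2584; 2994 − 2584 = 410
largest Fibonacci ≤ 410 is 377; 410 − 377 = 33
largest Fibonacci ≤ 33 is 21; 33 − 21 = 12
largest Fibonacci ≤ 12 is 8; 12 − 8 = 4
largest Fibonacci ≤ 4 is 3; 4 − 3 = 1
largest Fibonacci ≤ 1 is 1; 1 − 1 = 0
117622 = 75025 + 28657 + 10946 + 2584 + 377 + 21 + 8 + 3 + 1, which has 9 terms.

9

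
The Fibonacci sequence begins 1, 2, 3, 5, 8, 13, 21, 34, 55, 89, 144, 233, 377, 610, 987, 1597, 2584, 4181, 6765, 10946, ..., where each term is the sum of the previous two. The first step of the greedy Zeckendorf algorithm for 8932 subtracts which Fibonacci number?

6765 ≤ 8932 < 10946, so the largest Fibonacci number not exceeding 8932 is 6765.

6765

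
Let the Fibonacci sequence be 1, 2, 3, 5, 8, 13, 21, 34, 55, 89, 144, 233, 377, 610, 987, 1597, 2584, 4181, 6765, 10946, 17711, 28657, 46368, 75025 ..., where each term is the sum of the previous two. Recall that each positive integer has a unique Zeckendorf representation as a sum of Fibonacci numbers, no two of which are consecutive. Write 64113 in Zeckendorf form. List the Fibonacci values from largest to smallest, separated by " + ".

46368 + 17711 + 34

46368 ≤ 64113 < 75025, so take 46368; remainder 17745
17711 ≤ 17745 < 28657, so take 17711; remainder 34
34 ≤ 34 < 55, so take 34; remainder 0
So 64113 = 46368 + 17711 + 34, with no two terms consecutive in the sequence.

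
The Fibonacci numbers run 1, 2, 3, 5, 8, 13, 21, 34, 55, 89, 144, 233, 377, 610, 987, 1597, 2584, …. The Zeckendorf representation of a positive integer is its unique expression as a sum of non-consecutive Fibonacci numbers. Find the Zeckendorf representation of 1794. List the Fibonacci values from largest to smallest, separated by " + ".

1597 + 144 + 34 + 13 + 5 + 1

1794: greatest Fibonacci not exceeding it is 1597, leaving 197
197: greatest Fibonacci not exceeding it is 144, leaving 53
53: greatest Fibonacci not exceeding it is 34, leaving 19
19: greatest Fibonacci not exceeding it is 13, leaving 6
6: greatest Fibonacci not exceeding it is 5, leaving 1
1: greatest Fibonacci not exceeding it is 1, leaving 0
So 1794 = 1597 + 144 + 34 + 13 + 5 + 1, with no two terms consecutive in the sequence.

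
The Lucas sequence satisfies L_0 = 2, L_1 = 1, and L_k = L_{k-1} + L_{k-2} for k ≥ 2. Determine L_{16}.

Iterating the recurrence up to L_{11} = 199 and L_{10} = 123:
L_{12} = L_{11} + L_{10} = 199 + 123 = 322
L_{13} = L_{12} + L_{11} = 322 + 199 = 521
L_{14} = L_{13} + L_{12} = 521 + 322 = 843
L_{15} = L_{14} + L_{13} = 843 + 521 = 1364
L_{16} = L_{15} + L_{14} = 1364 + 843 = 2207

2207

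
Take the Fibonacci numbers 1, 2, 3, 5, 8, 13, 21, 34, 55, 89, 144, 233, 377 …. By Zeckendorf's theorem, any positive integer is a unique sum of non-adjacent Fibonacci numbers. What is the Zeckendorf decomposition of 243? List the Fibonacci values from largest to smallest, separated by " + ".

take 233 (≤ 243); 243 − 233 = 10
take 8 (≤ 10); 10 − 8 = 2
take 2 (≤ 2); 2 − 2 = 0
So 243 = 233 + 8 + 2, with no two terms consecutive in the sequence.

233 + 8 + 2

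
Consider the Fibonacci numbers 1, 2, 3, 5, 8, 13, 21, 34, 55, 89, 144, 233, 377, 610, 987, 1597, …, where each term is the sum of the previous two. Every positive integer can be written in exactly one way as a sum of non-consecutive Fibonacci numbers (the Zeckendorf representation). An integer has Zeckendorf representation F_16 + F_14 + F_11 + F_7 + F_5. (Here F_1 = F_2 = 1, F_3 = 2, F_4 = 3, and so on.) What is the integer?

F_16 + F_14 + F_11 + F_7 + F_5 = 987 + 377 + 89 + 13 + 5 = 1471.

1471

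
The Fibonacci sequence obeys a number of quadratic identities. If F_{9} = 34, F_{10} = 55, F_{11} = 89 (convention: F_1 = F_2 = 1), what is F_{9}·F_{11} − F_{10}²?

1

34·89 − 55² = 3026 − 3025 = 1. (Cassini's identity: F_{k−1}F_{k+1} − F_k² = (−1)^k.)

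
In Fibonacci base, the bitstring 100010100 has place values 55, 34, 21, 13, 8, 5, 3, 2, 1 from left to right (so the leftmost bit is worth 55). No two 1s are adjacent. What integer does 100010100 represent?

Summing the place values of the 1 bits: 55 + 8 + 3 = 66.

66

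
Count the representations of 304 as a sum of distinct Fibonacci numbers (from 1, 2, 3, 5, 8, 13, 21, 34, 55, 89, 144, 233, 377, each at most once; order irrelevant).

304 = 233+55+13+3 = 233+55+13+2+1 = 233+55+8+5+3 = … (13 more), for 16 in all.

16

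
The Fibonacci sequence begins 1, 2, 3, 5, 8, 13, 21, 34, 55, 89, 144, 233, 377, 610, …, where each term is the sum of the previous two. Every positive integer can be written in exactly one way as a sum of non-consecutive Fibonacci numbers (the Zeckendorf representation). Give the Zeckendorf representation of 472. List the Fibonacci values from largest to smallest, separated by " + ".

377 ≤ 472 < 610, so take 377; remainder 95
89 ≤ 95 < 144, so take 89; remainder 6
5 ≤ 6 < 8, so take 5; remainder 1
1 ≤ 1 < 2, so take 1; remainder 0
So 472 = 377 + 89 + 5 + 1, with no two terms consecutive in the sequence.

377 + 89 + 5 + 1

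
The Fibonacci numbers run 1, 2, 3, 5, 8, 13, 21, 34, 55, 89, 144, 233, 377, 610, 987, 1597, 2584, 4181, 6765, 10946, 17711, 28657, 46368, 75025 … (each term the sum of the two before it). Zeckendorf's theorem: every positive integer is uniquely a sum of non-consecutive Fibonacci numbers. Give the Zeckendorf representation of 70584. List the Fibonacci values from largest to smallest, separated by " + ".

Greedy algorithm:
largest Fibonacci ≤ 70584 is 46368; 70584 − 46368 = 24216
largest Fibonacci ≤ 24216 is 17711; 24216 − 17711 = 6505
largest Fibonacci ≤ 6505 is 4181; 6505 − 4181 = 2324
largest Fibonacci ≤ 2324 is 1597; 2324 − 1597 = 727
largest Fibonacci ≤ 727 is 610; 727 − 610 = 117
largest Fibonacci ≤ 117 is 89; 117 − 89 = 28
largest Fibonacci ≤ 28 is 21; 28 − 21 = 7
largest Fibonacci ≤ 7 is 5; 7 − 5 = 2
largest Fibonacci ≤ 2 is 2; 2 − 2 = 0
So 70584 = 46368 + 17711 + 4181 + 1597 + 610 + 89 + 21 + 5 + 2, with no two terms consecutive in the sequence.

46368 + 17711 + 4181 + 1597 + 610 + 89 + 21 + 5 + 2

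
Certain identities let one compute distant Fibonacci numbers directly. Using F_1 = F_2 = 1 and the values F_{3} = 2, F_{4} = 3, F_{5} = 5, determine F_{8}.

By the addition formula F_{m+n} = F_m F_{n+1} + F_{m−1} F_n with m=4, n=4: F_{8} = 3·5 + 2·3 = 15 + 6 = 21.

21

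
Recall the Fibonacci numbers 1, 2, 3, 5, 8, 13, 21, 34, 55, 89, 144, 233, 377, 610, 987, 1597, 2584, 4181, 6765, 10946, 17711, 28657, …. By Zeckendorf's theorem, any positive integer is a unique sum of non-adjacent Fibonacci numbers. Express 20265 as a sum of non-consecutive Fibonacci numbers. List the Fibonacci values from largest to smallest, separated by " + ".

17711 + 1597 + 610 + 233 + 89 + 21 + 3 + 1

subtract 17711 from 20265: 2554 remains
subtract 1597 from 2554: 957 remains
subtract 610 from 957: 347 remains
subtract 233 from 347: 114 remains
subtract 89 from 114: 25 remains
subtract 21 from 25: 4 remains
subtract 3 from 4: 1 remains
subtract 1 from 1: 0 remains
So 20265 = 17711 + 1597 + 610 + 233 + 89 + 21 + 3 + 1, with no two terms consecutive in the sequence.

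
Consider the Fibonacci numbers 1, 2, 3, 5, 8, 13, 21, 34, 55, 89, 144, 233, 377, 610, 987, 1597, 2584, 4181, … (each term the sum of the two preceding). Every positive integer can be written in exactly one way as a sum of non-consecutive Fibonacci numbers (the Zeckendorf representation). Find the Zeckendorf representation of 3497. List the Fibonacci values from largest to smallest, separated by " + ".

2584 + 610 + 233 + 55 + 13 + 2

take 2584 (≤ 3497); 3497 − 2584 = 913
take 610 (≤ 913); 913 − 610 = 303
take 233 (≤ 303); 303 − 233 = 70
take 55 (≤ 70); 70 − 55 = 15
take 13 (≤ 15); 15 − 13 = 2
take 2 (≤ 2); 2 − 2 = 0
So 3497 = 2584 + 610 + 233 + 55 + 13 + 2, with no two terms consecutive in the sequence.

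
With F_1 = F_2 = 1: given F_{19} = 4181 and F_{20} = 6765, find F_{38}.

39088169

By the doubling identity F_{2k} = F_k(2F_{k+1} − F_k): F_{38} = 4181·(2·6765 − 4181) = 4181·9349 = 39088169.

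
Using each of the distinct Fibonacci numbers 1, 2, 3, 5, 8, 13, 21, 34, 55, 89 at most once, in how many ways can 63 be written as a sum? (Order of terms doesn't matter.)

Starting from the Zeckendorf form and repeatedly splitting a term F_k into F_{k−1} + F_{k−2} (when neither is already used) reaches every representation.
63 = 55+8 = 55+5+3 = 34+21+8 = … (5 more), for 8 in all.

8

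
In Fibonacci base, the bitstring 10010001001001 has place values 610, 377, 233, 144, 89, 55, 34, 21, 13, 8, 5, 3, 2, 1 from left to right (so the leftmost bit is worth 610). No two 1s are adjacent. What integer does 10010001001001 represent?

Summing the place values of the 1 bits: 610 + 144 + 21 + 5 + 1 = 781.

781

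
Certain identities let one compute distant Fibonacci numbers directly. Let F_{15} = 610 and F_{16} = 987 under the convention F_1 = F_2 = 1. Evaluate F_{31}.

1346269

By F_{2k+1} = F_k² + F_{k+1}²: F_{31} = 610² + 987² = 372100 + 974169 = 1346269.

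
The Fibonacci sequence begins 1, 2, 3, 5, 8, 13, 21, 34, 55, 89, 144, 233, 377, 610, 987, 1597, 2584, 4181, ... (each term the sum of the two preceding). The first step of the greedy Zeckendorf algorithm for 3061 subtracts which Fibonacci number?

2584 ≤ 3061 < 4181, so the largest Fibonacci number not exceeding 3061 is 2584.

2584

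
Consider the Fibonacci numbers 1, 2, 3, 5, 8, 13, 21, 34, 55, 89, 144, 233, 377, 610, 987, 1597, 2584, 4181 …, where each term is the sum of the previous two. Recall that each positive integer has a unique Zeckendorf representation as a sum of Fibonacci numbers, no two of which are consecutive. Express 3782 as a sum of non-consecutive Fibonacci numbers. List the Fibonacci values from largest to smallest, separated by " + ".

Greedy algorithm:
largest Fibonacci ≤ 3782 is 2584; 3782 − 2584 = 1198
largest Fibonacci ≤ 1198 is 987; 1198 − 987 = 211
largest Fibonacci ≤ 211 is 144; 211 − 144 = 67
largest Fibonacci ≤ 67 is 55; 67 − 55 = 12
largest Fibonacci ≤ 12 is 8; 12 − 8 = 4
largest Fibonacci ≤ 4 is 3; 4 − 3 = 1
largest Fibonacci ≤ 1 is 1; 1 − 1 = 0
So 3782 = 2584 + 987 + 144 + 55 + 8 + 3 + 1, with no two terms consecutive in the sequence.

2584 + 987 + 144 + 55 + 8 + 3 + 1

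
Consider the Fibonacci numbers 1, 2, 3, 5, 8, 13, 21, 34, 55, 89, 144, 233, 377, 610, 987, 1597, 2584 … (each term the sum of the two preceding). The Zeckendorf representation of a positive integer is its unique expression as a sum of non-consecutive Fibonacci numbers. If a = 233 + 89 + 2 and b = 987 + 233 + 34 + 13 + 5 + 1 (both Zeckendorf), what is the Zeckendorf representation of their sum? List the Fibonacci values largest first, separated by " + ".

1597

The two numbers are 324 and 1273, so their sum is 1597.
1597 − 1597 = 0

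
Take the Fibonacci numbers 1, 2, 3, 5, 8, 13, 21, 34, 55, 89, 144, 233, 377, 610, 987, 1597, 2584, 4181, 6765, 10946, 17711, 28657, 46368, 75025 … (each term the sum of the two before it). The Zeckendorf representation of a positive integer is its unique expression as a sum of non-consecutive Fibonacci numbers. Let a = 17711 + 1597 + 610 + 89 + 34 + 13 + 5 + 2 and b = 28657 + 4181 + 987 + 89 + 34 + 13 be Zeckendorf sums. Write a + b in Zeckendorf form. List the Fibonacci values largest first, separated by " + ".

The two numbers are 20061 and 33961, so their sum is 54022.
take 46368 (≤ 54022); 54022 − 46368 = 7654
take 6765 (≤ 7654); 7654 − 6765 = 889
take 610 (≤ 889); 889 − 610 = 279
take 233 (≤ 279); 279 − 233 = 46
take 34 (≤ 46); 46 − 34 = 12
take 8 (≤ 12); 12 − 8 = 4
take 3 (≤ 4); 4 − 3 = 1
take 1 (≤ 1); 1 − 1 = 0

46368 + 6765 + 610 + 233 + 34 + 8 + 3 + 1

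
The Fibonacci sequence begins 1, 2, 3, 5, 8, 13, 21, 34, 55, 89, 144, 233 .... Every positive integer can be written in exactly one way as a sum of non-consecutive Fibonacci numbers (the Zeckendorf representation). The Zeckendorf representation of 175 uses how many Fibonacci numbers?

take 144 (≤ 175); 175 − 144 = 31
take 21 (≤ 31); 31 − 21 = 10
take 8 (≤ 10); 10 − 8 = 2
take 2 (≤ 2); 2 − 2 = 0
175 = 144 + 21 + 8 + 2, which has 4 terms.

4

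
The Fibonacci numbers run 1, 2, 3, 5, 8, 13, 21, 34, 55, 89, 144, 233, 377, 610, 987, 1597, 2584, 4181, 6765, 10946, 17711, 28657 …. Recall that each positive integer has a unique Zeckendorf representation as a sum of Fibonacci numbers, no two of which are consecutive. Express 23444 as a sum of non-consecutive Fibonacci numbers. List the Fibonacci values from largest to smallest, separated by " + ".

23444 − 17711 = 5733
5733 − 4181 = 1552
1552 − 987 = 565
565 − 377 = 188
188 − 144 = 44
44 − 34 = 10
10 − 8 = 2
2 − 2 = 0
So 23444 = 17711 + 4181 + 987 + 377 + 144 + 34 + 8 + 2, with no two terms consecutive in the sequence.

17711 + 4181 + 987 + 377 + 144 + 34 + 8 + 2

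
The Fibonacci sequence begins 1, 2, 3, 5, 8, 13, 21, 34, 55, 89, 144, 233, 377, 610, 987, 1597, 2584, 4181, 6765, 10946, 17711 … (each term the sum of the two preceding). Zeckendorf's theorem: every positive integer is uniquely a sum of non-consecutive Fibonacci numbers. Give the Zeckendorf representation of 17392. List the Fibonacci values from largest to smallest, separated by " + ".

Repeatedly subtract the largest Fibonacci number that fits:
subtract 10946 from 17392: 6446 remains
subtract 4181 from 6446: 2265 remains
subtract 1597 from 2265: 668 remains
subtract 610 from 668: 58 remains
subtract 55 from 58: 3 remains
subtract 3 from 3: 0 remains
So 17392 = 10946 + 4181 + 1597 + 610 + 55 + 3, with no two terms consecutive in the sequence.

10946 + 4181 + 1597 + 610 + 55 + 3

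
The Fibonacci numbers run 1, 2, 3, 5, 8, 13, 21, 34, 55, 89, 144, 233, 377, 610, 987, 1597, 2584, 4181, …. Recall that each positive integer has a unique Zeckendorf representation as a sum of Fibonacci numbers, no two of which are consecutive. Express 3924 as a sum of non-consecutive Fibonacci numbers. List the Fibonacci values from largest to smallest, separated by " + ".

2584 + 987 + 233 + 89 + 21 + 8 + 2

Greedily peel off the largest Fibonacci term at each step:
2584 ≤ 3924 < 4181, so take 2584; remainder 1340
987 ≤ 1340 < 1597, so take 987; remainder 353
233 ≤ 353 < 377, so take 233; remainder 120
89 ≤ 120 < 144, so take 89; remainder 31
21 ≤ 31 < 34, so take 21; remainder 10
8 ≤ 10 < 13, so take 8; remainder 2
2 ≤ 2 < 3, so take 2; remainder 0
So 3924 = 2584 + 987 + 233 + 89 + 21 + 8 + 2, with no two terms consecutive in the sequence.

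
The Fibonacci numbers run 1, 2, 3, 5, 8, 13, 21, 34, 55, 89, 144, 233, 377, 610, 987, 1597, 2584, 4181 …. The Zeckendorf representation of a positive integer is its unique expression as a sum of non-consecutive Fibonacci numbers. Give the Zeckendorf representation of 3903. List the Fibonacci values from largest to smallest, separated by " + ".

2584 + 987 + 233 + 89 + 8 + 2

Greedily peel off the largest Fibonacci term at each step:
take 2584 (≤ 3903); 3903 − 2584 = 1319
take 987 (≤ 1319); 1319 − 987 = 332
take 233 (≤ 332); 332 − 233 = 99
take 89 (≤ 99); 99 − 89 = 10
take 8 (≤ 10); 10 − 8 = 2
take 2 (≤ 2); 2 − 2 = 0
So 3903 = 2584 + 987 + 233 + 89 + 8 + 2, with no two terms consecutive in the sequence.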